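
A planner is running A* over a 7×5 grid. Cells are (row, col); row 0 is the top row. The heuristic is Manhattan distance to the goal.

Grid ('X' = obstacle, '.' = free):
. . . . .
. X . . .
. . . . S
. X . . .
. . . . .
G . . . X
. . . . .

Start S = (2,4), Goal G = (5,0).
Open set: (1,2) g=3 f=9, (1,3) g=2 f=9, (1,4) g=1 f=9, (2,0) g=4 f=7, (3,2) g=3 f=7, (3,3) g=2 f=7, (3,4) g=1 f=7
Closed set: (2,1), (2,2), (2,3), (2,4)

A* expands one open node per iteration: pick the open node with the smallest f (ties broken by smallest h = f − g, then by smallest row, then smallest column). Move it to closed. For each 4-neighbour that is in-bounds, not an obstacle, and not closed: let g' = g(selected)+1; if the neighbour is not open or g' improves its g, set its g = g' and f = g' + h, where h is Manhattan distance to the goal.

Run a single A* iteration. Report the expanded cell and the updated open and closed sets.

expanded=(2,0); open=[(1,0) g=5 f=9, (1,2) g=3 f=9, (1,3) g=2 f=9, (1,4) g=1 f=9, (3,0) g=5 f=7, (3,2) g=3 f=7, (3,3) g=2 f=7, (3,4) g=1 f=7]; closed=[(2,0), (2,1), (2,2), (2,3), (2,4)]

step 1: expand (2,0) (f=7, h=3) → closed; open now [(1,0) g=5 f=9, (1,2) g=3 f=9, (1,3) g=2 f=9, (1,4) g=1 f=9, (3,0) g=5 f=7, (3,2) g=3 f=7, (3,3) g=2 f=7, (3,4) g=1 f=7]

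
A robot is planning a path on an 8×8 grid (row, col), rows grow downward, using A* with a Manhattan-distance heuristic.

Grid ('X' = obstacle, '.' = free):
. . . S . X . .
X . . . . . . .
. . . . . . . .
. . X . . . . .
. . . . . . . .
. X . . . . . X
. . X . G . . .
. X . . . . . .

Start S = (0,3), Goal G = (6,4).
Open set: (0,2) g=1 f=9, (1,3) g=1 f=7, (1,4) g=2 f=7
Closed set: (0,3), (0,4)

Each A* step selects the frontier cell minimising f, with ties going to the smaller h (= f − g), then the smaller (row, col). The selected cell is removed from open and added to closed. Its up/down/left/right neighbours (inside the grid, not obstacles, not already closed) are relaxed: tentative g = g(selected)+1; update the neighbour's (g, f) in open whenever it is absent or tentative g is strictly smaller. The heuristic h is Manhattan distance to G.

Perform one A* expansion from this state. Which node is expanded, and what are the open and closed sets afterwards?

step 1: expand (1,4) (f=7, h=5) → closed; open now [(0,2) g=1 f=9, (1,3) g=1 f=7, (1,5) g=3 f=9, (2,4) g=3 f=7]

expanded=(1,4); open=[(0,2) g=1 f=9, (1,3) g=1 f=7, (1,5) g=3 f=9, (2,4) g=3 f=7]; closed=[(0,3), (0,4), (1,4)]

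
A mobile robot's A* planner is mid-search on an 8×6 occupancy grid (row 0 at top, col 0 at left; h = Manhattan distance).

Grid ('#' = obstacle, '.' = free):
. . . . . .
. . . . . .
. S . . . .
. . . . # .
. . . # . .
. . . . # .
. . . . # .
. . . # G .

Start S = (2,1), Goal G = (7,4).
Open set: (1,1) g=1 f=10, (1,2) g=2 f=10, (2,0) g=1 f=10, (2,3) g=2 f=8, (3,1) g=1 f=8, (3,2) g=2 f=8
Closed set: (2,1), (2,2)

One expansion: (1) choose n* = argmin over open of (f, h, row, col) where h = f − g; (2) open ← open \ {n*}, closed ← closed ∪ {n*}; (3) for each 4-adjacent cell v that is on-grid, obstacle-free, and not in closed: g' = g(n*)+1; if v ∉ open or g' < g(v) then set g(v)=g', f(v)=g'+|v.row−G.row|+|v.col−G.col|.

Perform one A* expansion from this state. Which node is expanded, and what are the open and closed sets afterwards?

expanded=(2,3); open=[(1,1) g=1 f=10, (1,2) g=2 f=10, (1,3) g=3 f=10, (2,0) g=1 f=10, (2,4) g=3 f=8, (3,1) g=1 f=8, (3,2) g=2 f=8, (3,3) g=3 f=8]; closed=[(2,1), (2,2), (2,3)]

step 1: expand (2,3) (f=8, h=6) → closed; open now [(1,1) g=1 f=10, (1,2) g=2 f=10, (1,3) g=3 f=10, (2,0) g=1 f=10, (2,4) g=3 f=8, (3,1) g=1 f=8, (3,2) g=2 f=8, (3,3) g=3 f=8]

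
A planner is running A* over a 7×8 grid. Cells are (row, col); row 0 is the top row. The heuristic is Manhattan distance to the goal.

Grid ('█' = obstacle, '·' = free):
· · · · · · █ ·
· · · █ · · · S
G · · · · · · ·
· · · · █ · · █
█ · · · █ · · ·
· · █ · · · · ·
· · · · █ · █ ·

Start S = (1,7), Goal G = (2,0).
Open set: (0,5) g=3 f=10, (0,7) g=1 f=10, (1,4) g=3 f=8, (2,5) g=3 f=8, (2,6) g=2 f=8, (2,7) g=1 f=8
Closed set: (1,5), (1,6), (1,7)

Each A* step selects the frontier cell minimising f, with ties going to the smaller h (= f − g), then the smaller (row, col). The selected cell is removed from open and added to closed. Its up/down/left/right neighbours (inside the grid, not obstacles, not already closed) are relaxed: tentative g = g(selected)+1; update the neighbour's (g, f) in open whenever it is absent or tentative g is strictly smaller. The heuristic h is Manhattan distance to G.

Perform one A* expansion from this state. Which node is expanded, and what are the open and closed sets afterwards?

expanded=(1,4); open=[(0,4) g=4 f=10, (0,5) g=3 f=10, (0,7) g=1 f=10, (2,4) g=4 f=8, (2,5) g=3 f=8, (2,6) g=2 f=8, (2,7) g=1 f=8]; closed=[(1,4), (1,5), (1,6), (1,7)]

step 1: expand (1,4) (f=8, h=5) → closed; open now [(0,4) g=4 f=10, (0,5) g=3 f=10, (0,7) g=1 f=10, (2,4) g=4 f=8, (2,5) g=3 f=8, (2,6) g=2 f=8, (2,7) g=1 f=8]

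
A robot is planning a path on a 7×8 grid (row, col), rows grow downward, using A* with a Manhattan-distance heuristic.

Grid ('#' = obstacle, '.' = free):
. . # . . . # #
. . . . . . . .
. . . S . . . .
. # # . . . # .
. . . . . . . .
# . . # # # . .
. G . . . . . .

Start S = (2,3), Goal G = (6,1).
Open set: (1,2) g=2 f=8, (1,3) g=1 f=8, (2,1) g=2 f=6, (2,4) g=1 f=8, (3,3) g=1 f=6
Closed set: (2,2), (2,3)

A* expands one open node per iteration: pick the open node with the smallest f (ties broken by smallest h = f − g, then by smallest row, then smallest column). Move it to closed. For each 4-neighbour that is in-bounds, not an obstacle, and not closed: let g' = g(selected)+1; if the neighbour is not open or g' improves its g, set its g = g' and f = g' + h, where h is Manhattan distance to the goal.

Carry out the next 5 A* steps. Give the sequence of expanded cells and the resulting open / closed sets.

order=[(2,1) → (3,3) → (4,3) → (4,2) → (4,1)]; open=[(1,1) g=3 f=8, (1,2) g=2 f=8, (1,3) g=1 f=8, (2,0) g=3 f=8, (2,4) g=1 f=8, (3,4) g=2 f=8, (4,0) g=5 f=8, (4,4) g=3 f=8, (5,1) g=5 f=6, (5,2) g=4 f=6]; closed=[(2,1), (2,2), (2,3), (3,3), (4,1), (4,2), (4,3)]

step 1: expand (2,1) (f=6, h=4) → closed; open now [(1,1) g=3 f=8, (1,2) g=2 f=8, (1,3) g=1 f=8, (2,0) g=3 f=8, (2,4) g=1 f=8, (3,3) g=1 f=6]
step 2: expand (3,3) (f=6, h=5) → closed; open now [(1,1) g=3 f=8, (1,2) g=2 f=8, (1,3) g=1 f=8, (2,0) g=3 f=8, (2,4) g=1 f=8, (3,4) g=2 f=8, (4,3) g=2 f=6]
step 3: expand (4,3) (f=6, h=4) → closed; open now [(1,1) g=3 f=8, (1,2) g=2 f=8, (1,3) g=1 f=8, (2,0) g=3 f=8, (2,4) g=1 f=8, (3,4) g=2 f=8, (4,2) g=3 f=6, (4,4) g=3 f=8]
step 4: expand (4,2) (f=6, h=3) → closed; open now [(1,1) g=3 f=8, (1,2) g=2 f=8, (1,3) g=1 f=8, (2,0) g=3 f=8, (2,4) g=1 f=8, (3,4) g=2 f=8, (4,1) g=4 f=6, (4,4) g=3 f=8, (5,2) g=4 f=6]
step 5: expand (4,1) (f=6, h=2) → closed; open now [(1,1) g=3 f=8, (1,2) g=2 f=8, (1,3) g=1 f=8, (2,0) g=3 f=8, (2,4) g=1 f=8, (3,4) g=2 f=8, (4,0) g=5 f=8, (4,4) g=3 f=8, (5,1) g=5 f=6, (5,2) g=4 f=6]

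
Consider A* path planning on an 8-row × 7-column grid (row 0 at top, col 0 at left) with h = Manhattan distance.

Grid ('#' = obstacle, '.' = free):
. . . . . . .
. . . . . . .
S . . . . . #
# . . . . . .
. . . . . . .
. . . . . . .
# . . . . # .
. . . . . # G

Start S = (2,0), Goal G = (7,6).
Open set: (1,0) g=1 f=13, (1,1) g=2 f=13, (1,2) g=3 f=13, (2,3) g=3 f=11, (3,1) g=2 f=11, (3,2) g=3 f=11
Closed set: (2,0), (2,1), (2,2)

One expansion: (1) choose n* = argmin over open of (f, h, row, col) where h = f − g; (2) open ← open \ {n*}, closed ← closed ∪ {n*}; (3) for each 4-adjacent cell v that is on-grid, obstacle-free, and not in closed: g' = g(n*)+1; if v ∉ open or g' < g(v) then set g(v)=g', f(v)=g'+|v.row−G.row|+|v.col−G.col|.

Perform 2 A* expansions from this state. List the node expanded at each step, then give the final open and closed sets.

step 1: expand (2,3) (f=11, h=8) → closed; open now [(1,0) g=1 f=13, (1,1) g=2 f=13, (1,2) g=3 f=13, (1,3) g=4 f=13, (2,4) g=4 f=11, (3,1) g=2 f=11, (3,2) g=3 f=11, (3,3) g=4 f=11]
step 2: expand (2,4) (f=11, h=7) → closed; open now [(1,0) g=1 f=13, (1,1) g=2 f=13, (1,2) g=3 f=13, (1,3) g=4 f=13, (1,4) g=5 f=13, (2,5) g=5 f=11, (3,1) g=2 f=11, (3,2) g=3 f=11, (3,3) g=4 f=11, (3,4) g=5 f=11]

order=[(2,3) → (2,4)]; open=[(1,0) g=1 f=13, (1,1) g=2 f=13, (1,2) g=3 f=13, (1,3) g=4 f=13, (1,4) g=5 f=13, (2,5) g=5 f=11, (3,1) g=2 f=11, (3,2) g=3 f=11, (3,3) g=4 f=11, (3,4) g=5 f=11]; closed=[(2,0), (2,1), (2,2), (2,3), (2,4)]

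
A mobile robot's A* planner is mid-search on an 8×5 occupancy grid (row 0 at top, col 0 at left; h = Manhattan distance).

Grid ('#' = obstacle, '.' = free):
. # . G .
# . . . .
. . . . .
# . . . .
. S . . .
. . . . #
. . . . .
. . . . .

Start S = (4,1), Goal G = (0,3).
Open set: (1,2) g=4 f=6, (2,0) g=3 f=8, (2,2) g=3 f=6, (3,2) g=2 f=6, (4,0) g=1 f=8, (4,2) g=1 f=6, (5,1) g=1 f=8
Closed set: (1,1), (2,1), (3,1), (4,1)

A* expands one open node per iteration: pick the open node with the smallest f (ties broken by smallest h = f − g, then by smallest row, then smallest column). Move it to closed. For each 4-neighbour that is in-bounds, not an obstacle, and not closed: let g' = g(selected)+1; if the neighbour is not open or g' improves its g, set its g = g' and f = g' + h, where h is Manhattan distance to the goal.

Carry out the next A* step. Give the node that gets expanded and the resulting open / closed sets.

expanded=(1,2); open=[(0,2) g=5 f=6, (1,3) g=5 f=6, (2,0) g=3 f=8, (2,2) g=3 f=6, (3,2) g=2 f=6, (4,0) g=1 f=8, (4,2) g=1 f=6, (5,1) g=1 f=8]; closed=[(1,1), (1,2), (2,1), (3,1), (4,1)]

step 1: expand (1,2) (f=6, h=2) → closed; open now [(0,2) g=5 f=6, (1,3) g=5 f=6, (2,0) g=3 f=8, (2,2) g=3 f=6, (3,2) g=2 f=6, (4,0) g=1 f=8, (4,2) g=1 f=6, (5,1) g=1 f=8]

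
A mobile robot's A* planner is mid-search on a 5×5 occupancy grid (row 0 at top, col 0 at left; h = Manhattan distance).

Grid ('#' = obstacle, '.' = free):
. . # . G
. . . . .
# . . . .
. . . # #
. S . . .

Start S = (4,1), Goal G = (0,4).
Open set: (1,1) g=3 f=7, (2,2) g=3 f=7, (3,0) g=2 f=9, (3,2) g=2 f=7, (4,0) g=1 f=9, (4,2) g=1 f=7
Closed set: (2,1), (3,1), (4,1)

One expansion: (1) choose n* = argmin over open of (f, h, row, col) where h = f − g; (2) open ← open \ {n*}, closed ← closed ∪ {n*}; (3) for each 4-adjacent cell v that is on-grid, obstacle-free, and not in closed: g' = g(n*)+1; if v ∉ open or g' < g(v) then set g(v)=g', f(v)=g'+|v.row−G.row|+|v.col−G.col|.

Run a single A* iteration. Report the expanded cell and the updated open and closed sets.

expanded=(1,1); open=[(0,1) g=4 f=7, (1,0) g=4 f=9, (1,2) g=4 f=7, (2,2) g=3 f=7, (3,0) g=2 f=9, (3,2) g=2 f=7, (4,0) g=1 f=9, (4,2) g=1 f=7]; closed=[(1,1), (2,1), (3,1), (4,1)]

step 1: expand (1,1) (f=7, h=4) → closed; open now [(0,1) g=4 f=7, (1,0) g=4 f=9, (1,2) g=4 f=7, (2,2) g=3 f=7, (3,0) g=2 f=9, (3,2) g=2 f=7, (4,0) g=1 f=9, (4,2) g=1 f=7]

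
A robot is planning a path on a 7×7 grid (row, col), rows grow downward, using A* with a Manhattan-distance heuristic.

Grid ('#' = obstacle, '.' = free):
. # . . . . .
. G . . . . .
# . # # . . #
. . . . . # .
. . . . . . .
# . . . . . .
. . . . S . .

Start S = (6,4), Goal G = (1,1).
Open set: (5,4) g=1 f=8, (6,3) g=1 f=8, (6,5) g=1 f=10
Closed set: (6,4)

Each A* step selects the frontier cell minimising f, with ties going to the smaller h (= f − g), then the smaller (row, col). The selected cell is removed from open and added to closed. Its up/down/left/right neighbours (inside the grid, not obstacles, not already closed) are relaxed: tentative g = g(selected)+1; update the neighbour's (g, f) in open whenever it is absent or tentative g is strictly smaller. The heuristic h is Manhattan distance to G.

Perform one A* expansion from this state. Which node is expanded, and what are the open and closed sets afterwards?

step 1: expand (5,4) (f=8, h=7) → closed; open now [(4,4) g=2 f=8, (5,3) g=2 f=8, (5,5) g=2 f=10, (6,3) g=1 f=8, (6,5) g=1 f=10]

expanded=(5,4); open=[(4,4) g=2 f=8, (5,3) g=2 f=8, (5,5) g=2 f=10, (6,3) g=1 f=8, (6,5) g=1 f=10]; closed=[(5,4), (6,4)]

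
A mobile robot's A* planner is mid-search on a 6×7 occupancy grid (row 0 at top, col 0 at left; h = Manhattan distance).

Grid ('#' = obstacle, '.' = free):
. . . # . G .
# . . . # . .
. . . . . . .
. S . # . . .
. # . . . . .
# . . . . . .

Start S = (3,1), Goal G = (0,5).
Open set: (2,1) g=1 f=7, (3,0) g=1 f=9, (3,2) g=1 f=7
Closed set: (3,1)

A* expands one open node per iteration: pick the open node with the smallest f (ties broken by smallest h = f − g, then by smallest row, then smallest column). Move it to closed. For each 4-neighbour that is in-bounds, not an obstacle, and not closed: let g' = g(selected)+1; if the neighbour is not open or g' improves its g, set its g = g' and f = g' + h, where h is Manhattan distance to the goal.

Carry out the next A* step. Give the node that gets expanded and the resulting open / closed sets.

step 1: expand (2,1) (f=7, h=6) → closed; open now [(1,1) g=2 f=7, (2,0) g=2 f=9, (2,2) g=2 f=7, (3,0) g=1 f=9, (3,2) g=1 f=7]

expanded=(2,1); open=[(1,1) g=2 f=7, (2,0) g=2 f=9, (2,2) g=2 f=7, (3,0) g=1 f=9, (3,2) g=1 f=7]; closed=[(2,1), (3,1)]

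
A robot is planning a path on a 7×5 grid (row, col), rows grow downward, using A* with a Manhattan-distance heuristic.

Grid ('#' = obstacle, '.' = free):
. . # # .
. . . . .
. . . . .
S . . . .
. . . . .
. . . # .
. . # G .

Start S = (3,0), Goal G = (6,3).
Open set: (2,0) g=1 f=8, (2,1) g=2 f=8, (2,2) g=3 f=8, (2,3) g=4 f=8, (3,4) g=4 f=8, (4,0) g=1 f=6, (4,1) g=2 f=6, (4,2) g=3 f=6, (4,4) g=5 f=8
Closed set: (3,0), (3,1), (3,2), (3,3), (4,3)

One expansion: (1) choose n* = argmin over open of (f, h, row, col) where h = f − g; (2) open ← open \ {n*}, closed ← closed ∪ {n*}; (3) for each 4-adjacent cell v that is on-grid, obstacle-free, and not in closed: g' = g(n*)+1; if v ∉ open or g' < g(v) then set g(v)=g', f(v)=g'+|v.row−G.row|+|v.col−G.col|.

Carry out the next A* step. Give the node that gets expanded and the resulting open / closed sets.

step 1: expand (4,2) (f=6, h=3) → closed; open now [(2,0) g=1 f=8, (2,1) g=2 f=8, (2,2) g=3 f=8, (2,3) g=4 f=8, (3,4) g=4 f=8, (4,0) g=1 f=6, (4,1) g=2 f=6, (4,4) g=5 f=8, (5,2) g=4 f=6]

expanded=(4,2); open=[(2,0) g=1 f=8, (2,1) g=2 f=8, (2,2) g=3 f=8, (2,3) g=4 f=8, (3,4) g=4 f=8, (4,0) g=1 f=6, (4,1) g=2 f=6, (4,4) g=5 f=8, (5,2) g=4 f=6]; closed=[(3,0), (3,1), (3,2), (3,3), (4,2), (4,3)]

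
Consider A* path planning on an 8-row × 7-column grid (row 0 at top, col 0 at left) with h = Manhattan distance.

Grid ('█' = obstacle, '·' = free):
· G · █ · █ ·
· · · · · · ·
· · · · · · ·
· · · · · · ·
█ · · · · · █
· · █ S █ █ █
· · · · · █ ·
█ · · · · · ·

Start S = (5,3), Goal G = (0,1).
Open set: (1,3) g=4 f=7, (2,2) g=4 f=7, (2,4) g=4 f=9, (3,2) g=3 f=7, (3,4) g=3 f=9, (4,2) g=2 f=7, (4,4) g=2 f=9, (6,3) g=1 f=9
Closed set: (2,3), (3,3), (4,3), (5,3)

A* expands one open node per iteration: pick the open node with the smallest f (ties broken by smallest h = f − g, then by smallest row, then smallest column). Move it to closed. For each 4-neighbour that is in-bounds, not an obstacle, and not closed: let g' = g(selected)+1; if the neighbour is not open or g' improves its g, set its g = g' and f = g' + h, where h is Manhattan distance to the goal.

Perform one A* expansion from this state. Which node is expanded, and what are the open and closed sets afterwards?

step 1: expand (1,3) (f=7, h=3) → closed; open now [(1,2) g=5 f=7, (1,4) g=5 f=9, (2,2) g=4 f=7, (2,4) g=4 f=9, (3,2) g=3 f=7, (3,4) g=3 f=9, (4,2) g=2 f=7, (4,4) g=2 f=9, (6,3) g=1 f=9]

expanded=(1,3); open=[(1,2) g=5 f=7, (1,4) g=5 f=9, (2,2) g=4 f=7, (2,4) g=4 f=9, (3,2) g=3 f=7, (3,4) g=3 f=9, (4,2) g=2 f=7, (4,4) g=2 f=9, (6,3) g=1 f=9]; closed=[(1,3), (2,3), (3,3), (4,3), (5,3)]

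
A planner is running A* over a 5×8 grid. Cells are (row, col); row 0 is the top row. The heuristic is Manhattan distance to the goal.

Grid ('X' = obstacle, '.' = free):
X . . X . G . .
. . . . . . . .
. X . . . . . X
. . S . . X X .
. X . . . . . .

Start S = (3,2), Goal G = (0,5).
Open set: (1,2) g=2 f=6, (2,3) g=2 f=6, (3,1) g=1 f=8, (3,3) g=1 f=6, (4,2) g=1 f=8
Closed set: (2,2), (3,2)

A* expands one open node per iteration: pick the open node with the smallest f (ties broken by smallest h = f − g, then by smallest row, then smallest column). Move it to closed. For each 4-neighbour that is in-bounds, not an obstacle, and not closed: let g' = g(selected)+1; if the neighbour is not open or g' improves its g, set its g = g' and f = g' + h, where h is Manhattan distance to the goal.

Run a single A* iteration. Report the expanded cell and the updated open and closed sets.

step 1: expand (1,2) (f=6, h=4) → closed; open now [(0,2) g=3 f=6, (1,1) g=3 f=8, (1,3) g=3 f=6, (2,3) g=2 f=6, (3,1) g=1 f=8, (3,3) g=1 f=6, (4,2) g=1 f=8]

expanded=(1,2); open=[(0,2) g=3 f=6, (1,1) g=3 f=8, (1,3) g=3 f=6, (2,3) g=2 f=6, (3,1) g=1 f=8, (3,3) g=1 f=6, (4,2) g=1 f=8]; closed=[(1,2), (2,2), (3,2)]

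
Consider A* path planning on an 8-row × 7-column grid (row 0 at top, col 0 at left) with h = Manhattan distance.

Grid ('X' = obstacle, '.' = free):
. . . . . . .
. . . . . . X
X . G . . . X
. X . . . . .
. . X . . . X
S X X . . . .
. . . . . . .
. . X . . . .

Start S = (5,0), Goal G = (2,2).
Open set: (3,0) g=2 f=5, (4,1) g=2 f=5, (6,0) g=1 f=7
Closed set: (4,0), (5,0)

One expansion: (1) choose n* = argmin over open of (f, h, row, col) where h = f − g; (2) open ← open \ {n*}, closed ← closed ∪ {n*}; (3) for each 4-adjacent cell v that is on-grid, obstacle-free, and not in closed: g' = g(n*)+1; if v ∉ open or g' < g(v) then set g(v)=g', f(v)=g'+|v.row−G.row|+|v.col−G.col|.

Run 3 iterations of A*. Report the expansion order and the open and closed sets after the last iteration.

step 1: expand (3,0) (f=5, h=3) → closed; open now [(4,1) g=2 f=5, (6,0) g=1 f=7]
step 2: expand (4,1) (f=5, h=3) → closed; open now [(6,0) g=1 f=7]
step 3: expand (6,0) (f=7, h=6) → closed; open now [(6,1) g=2 f=7, (7,0) g=2 f=9]

order=[(3,0) → (4,1) → (6,0)]; open=[(6,1) g=2 f=7, (7,0) g=2 f=9]; closed=[(3,0), (4,0), (4,1), (5,0), (6,0)]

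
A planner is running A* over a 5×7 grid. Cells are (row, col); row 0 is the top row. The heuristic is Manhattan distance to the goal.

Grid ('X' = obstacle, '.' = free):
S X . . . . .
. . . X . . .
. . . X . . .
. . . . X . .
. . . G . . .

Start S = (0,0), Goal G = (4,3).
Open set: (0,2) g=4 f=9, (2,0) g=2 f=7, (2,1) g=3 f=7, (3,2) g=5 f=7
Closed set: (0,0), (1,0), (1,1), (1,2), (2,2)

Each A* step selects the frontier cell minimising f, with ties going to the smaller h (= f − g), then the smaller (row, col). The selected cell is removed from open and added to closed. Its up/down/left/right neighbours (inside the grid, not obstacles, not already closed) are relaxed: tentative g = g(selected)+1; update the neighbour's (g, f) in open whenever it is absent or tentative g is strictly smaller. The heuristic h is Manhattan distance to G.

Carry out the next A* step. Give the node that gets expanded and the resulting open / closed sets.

step 1: expand (3,2) (f=7, h=2) → closed; open now [(0,2) g=4 f=9, (2,0) g=2 f=7, (2,1) g=3 f=7, (3,1) g=6 f=9, (3,3) g=6 f=7, (4,2) g=6 f=7]

expanded=(3,2); open=[(0,2) g=4 f=9, (2,0) g=2 f=7, (2,1) g=3 f=7, (3,1) g=6 f=9, (3,3) g=6 f=7, (4,2) g=6 f=7]; closed=[(0,0), (1,0), (1,1), (1,2), (2,2), (3,2)]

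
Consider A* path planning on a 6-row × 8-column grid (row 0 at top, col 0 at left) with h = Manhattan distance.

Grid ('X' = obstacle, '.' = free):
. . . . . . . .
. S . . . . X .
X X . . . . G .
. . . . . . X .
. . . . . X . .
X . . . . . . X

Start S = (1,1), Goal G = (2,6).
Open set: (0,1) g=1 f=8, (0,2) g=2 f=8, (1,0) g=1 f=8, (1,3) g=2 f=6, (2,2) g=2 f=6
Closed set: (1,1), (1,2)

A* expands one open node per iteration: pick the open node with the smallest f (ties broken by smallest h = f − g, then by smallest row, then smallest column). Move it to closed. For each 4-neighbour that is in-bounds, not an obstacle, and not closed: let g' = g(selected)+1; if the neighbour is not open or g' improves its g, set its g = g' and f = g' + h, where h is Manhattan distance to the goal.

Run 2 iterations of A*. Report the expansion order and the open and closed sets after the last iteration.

order=[(1,3) → (1,4)]; open=[(0,1) g=1 f=8, (0,2) g=2 f=8, (0,3) g=3 f=8, (0,4) g=4 f=8, (1,0) g=1 f=8, (1,5) g=4 f=6, (2,2) g=2 f=6, (2,3) g=3 f=6, (2,4) g=4 f=6]; closed=[(1,1), (1,2), (1,3), (1,4)]

step 1: expand (1,3) (f=6, h=4) → closed; open now [(0,1) g=1 f=8, (0,2) g=2 f=8, (0,3) g=3 f=8, (1,0) g=1 f=8, (1,4) g=3 f=6, (2,2) g=2 f=6, (2,3) g=3 f=6]
step 2: expand (1,4) (f=6, h=3) → closed; open now [(0,1) g=1 f=8, (0,2) g=2 f=8, (0,3) g=3 f=8, (0,4) g=4 f=8, (1,0) g=1 f=8, (1,5) g=4 f=6, (2,2) g=2 f=6, (2,3) g=3 f=6, (2,4) g=4 f=6]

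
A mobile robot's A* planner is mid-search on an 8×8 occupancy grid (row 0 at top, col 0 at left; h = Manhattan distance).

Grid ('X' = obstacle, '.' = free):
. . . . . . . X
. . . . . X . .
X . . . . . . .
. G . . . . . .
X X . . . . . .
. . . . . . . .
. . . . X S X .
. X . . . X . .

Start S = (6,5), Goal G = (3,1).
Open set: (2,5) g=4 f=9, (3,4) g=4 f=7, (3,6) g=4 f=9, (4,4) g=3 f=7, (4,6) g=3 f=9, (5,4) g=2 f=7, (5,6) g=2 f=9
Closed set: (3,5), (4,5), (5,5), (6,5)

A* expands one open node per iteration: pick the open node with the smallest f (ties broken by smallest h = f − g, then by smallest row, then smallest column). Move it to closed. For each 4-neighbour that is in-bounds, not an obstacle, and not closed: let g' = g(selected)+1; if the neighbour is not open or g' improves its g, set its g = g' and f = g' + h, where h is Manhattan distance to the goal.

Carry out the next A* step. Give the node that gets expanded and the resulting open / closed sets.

step 1: expand (3,4) (f=7, h=3) → closed; open now [(2,4) g=5 f=9, (2,5) g=4 f=9, (3,3) g=5 f=7, (3,6) g=4 f=9, (4,4) g=3 f=7, (4,6) g=3 f=9, (5,4) g=2 f=7, (5,6) g=2 f=9]

expanded=(3,4); open=[(2,4) g=5 f=9, (2,5) g=4 f=9, (3,3) g=5 f=7, (3,6) g=4 f=9, (4,4) g=3 f=7, (4,6) g=3 f=9, (5,4) g=2 f=7, (5,6) g=2 f=9]; closed=[(3,4), (3,5), (4,5), (5,5), (6,5)]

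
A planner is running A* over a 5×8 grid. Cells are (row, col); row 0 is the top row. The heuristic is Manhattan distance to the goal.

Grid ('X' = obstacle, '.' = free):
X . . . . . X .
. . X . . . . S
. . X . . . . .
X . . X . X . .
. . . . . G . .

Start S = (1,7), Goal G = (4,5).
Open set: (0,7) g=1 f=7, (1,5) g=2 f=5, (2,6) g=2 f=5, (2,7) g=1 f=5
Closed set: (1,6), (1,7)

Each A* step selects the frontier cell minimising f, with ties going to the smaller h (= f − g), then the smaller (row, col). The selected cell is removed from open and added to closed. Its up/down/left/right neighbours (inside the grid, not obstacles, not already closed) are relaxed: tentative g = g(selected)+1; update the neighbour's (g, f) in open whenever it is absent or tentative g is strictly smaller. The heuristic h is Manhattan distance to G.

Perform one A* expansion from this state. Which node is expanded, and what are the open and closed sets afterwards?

expanded=(1,5); open=[(0,5) g=3 f=7, (0,7) g=1 f=7, (1,4) g=3 f=7, (2,5) g=3 f=5, (2,6) g=2 f=5, (2,7) g=1 f=5]; closed=[(1,5), (1,6), (1,7)]

step 1: expand (1,5) (f=5, h=3) → closed; open now [(0,5) g=3 f=7, (0,7) g=1 f=7, (1,4) g=3 f=7, (2,5) g=3 f=5, (2,6) g=2 f=5, (2,7) g=1 f=5]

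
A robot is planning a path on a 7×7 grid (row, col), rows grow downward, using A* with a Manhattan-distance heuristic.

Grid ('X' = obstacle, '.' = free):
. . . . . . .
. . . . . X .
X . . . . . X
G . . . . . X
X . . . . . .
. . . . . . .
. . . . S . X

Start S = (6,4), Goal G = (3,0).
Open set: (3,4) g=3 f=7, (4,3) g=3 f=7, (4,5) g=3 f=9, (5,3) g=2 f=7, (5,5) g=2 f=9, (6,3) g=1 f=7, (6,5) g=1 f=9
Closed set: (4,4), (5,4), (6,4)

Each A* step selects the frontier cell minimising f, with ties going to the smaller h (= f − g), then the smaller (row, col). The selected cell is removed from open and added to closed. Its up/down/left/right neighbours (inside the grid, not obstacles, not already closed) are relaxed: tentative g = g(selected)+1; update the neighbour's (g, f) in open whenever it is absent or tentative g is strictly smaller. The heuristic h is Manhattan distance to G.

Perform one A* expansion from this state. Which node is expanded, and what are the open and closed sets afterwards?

expanded=(3,4); open=[(2,4) g=4 f=9, (3,3) g=4 f=7, (3,5) g=4 f=9, (4,3) g=3 f=7, (4,5) g=3 f=9, (5,3) g=2 f=7, (5,5) g=2 f=9, (6,3) g=1 f=7, (6,5) g=1 f=9]; closed=[(3,4), (4,4), (5,4), (6,4)]

step 1: expand (3,4) (f=7, h=4) → closed; open now [(2,4) g=4 f=9, (3,3) g=4 f=7, (3,5) g=4 f=9, (4,3) g=3 f=7, (4,5) g=3 f=9, (5,3) g=2 f=7, (5,5) g=2 f=9, (6,3) g=1 f=7, (6,5) g=1 f=9]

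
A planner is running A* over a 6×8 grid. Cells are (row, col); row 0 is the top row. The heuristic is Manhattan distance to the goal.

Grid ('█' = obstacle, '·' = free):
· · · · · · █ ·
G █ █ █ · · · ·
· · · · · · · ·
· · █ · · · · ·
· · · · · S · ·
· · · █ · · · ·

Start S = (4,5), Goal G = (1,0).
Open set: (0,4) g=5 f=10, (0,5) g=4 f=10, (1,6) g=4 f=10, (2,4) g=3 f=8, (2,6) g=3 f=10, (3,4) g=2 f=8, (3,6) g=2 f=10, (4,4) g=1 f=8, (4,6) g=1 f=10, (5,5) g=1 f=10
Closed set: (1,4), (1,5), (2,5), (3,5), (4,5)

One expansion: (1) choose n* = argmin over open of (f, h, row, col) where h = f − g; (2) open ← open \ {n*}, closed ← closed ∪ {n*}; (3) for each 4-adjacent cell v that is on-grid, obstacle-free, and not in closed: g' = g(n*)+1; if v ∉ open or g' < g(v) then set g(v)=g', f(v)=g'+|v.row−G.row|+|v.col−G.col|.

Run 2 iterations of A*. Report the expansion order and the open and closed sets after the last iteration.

step 1: expand (2,4) (f=8, h=5) → closed; open now [(0,4) g=5 f=10, (0,5) g=4 f=10, (1,6) g=4 f=10, (2,3) g=4 f=8, (2,6) g=3 f=10, (3,4) g=2 f=8, (3,6) g=2 f=10, (4,4) g=1 f=8, (4,6) g=1 f=10, (5,5) g=1 f=10]
step 2: expand (2,3) (f=8, h=4) → closed; open now [(0,4) g=5 f=10, (0,5) g=4 f=10, (1,6) g=4 f=10, (2,2) g=5 f=8, (2,6) g=3 f=10, (3,3) g=5 f=10, (3,4) g=2 f=8, (3,6) g=2 f=10, (4,4) g=1 f=8, (4,6) g=1 f=10, (5,5) g=1 f=10]

order=[(2,4) → (2,3)]; open=[(0,4) g=5 f=10, (0,5) g=4 f=10, (1,6) g=4 f=10, (2,2) g=5 f=8, (2,6) g=3 f=10, (3,3) g=5 f=10, (3,4) g=2 f=8, (3,6) g=2 f=10, (4,4) g=1 f=8, (4,6) g=1 f=10, (5,5) g=1 f=10]; closed=[(1,4), (1,5), (2,3), (2,4), (2,5), (3,5), (4,5)]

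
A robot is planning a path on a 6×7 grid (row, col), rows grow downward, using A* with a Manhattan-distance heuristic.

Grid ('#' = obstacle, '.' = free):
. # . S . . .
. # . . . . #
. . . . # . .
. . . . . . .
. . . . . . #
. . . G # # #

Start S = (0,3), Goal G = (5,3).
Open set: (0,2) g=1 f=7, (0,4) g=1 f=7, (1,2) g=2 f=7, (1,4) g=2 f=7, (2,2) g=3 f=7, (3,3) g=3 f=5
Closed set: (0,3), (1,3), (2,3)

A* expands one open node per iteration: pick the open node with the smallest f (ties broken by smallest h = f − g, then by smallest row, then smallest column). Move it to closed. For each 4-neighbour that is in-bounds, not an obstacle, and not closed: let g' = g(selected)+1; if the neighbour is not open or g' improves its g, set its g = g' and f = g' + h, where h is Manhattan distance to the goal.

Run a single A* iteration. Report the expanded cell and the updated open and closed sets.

step 1: expand (3,3) (f=5, h=2) → closed; open now [(0,2) g=1 f=7, (0,4) g=1 f=7, (1,2) g=2 f=7, (1,4) g=2 f=7, (2,2) g=3 f=7, (3,2) g=4 f=7, (3,4) g=4 f=7, (4,3) g=4 f=5]

expanded=(3,3); open=[(0,2) g=1 f=7, (0,4) g=1 f=7, (1,2) g=2 f=7, (1,4) g=2 f=7, (2,2) g=3 f=7, (3,2) g=4 f=7, (3,4) g=4 f=7, (4,3) g=4 f=5]; closed=[(0,3), (1,3), (2,3), (3,3)]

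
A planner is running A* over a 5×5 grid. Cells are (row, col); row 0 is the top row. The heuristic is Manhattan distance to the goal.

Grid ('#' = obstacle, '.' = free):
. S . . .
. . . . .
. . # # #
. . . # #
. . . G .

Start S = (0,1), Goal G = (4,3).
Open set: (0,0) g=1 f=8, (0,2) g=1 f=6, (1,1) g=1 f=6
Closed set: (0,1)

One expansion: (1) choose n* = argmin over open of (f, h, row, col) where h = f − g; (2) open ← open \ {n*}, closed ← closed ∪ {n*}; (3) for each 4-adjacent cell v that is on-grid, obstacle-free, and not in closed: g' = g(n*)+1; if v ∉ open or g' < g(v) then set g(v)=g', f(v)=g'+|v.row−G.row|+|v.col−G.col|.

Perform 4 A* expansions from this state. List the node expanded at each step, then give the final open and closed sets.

order=[(0,2) → (0,3) → (1,3) → (1,2)]; open=[(0,0) g=1 f=8, (0,4) g=3 f=8, (1,1) g=1 f=6, (1,4) g=4 f=8]; closed=[(0,1), (0,2), (0,3), (1,2), (1,3)]

step 1: expand (0,2) (f=6, h=5) → closed; open now [(0,0) g=1 f=8, (0,3) g=2 f=6, (1,1) g=1 f=6, (1,2) g=2 f=6]
step 2: expand (0,3) (f=6, h=4) → closed; open now [(0,0) g=1 f=8, (0,4) g=3 f=8, (1,1) g=1 f=6, (1,2) g=2 f=6, (1,3) g=3 f=6]
step 3: expand (1,3) (f=6, h=3) → closed; open now [(0,0) g=1 f=8, (0,4) g=3 f=8, (1,1) g=1 f=6, (1,2) g=2 f=6, (1,4) g=4 f=8]
step 4: expand (1,2) (f=6, h=4) → closed; open now [(0,0) g=1 f=8, (0,4) g=3 f=8, (1,1) g=1 f=6, (1,4) g=4 f=8]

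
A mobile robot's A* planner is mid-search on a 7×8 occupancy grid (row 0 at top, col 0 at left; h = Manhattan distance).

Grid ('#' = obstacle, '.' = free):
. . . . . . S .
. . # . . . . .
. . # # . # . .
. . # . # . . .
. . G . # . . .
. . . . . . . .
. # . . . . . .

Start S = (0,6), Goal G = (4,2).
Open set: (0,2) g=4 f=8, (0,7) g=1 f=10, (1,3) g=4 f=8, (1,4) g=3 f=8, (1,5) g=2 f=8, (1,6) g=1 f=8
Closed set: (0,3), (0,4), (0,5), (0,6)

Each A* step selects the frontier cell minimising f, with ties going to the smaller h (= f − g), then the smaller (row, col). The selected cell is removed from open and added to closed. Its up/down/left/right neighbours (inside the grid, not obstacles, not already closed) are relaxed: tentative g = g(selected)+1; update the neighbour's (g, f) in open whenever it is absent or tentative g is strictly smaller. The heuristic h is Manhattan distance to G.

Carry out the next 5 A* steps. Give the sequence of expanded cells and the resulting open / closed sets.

step 1: expand (0,2) (f=8, h=4) → closed; open now [(0,1) g=5 f=10, (0,7) g=1 f=10, (1,3) g=4 f=8, (1,4) g=3 f=8, (1,5) g=2 f=8, (1,6) g=1 f=8]
step 2: expand (1,3) (f=8, h=4) → closed; open now [(0,1) g=5 f=10, (0,7) g=1 f=10, (1,4) g=3 f=8, (1,5) g=2 f=8, (1,6) g=1 f=8]
step 3: expand (1,4) (f=8, h=5) → closed; open now [(0,1) g=5 f=10, (0,7) g=1 f=10, (1,5) g=2 f=8, (1,6) g=1 f=8, (2,4) g=4 f=8]
step 4: expand (2,4) (f=8, h=4) → closed; open now [(0,1) g=5 f=10, (0,7) g=1 f=10, (1,5) g=2 f=8, (1,6) g=1 f=8]
step 5: expand (1,5) (f=8, h=6) → closed; open now [(0,1) g=5 f=10, (0,7) g=1 f=10, (1,6) g=1 f=8]

order=[(0,2) → (1,3) → (1,4) → (2,4) → (1,5)]; open=[(0,1) g=5 f=10, (0,7) g=1 f=10, (1,6) g=1 f=8]; closed=[(0,2), (0,3), (0,4), (0,5), (0,6), (1,3), (1,4), (1,5), (2,4)]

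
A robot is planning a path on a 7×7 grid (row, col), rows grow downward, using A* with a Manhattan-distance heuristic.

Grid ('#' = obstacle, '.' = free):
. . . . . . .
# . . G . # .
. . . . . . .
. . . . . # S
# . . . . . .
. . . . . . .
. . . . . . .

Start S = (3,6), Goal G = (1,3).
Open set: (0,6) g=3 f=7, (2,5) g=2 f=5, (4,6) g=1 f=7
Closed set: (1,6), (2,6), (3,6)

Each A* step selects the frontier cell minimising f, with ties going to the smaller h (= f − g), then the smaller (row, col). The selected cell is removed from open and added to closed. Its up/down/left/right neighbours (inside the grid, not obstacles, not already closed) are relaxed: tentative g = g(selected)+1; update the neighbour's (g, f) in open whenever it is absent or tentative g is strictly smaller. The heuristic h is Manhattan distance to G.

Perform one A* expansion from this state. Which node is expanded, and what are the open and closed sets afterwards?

expanded=(2,5); open=[(0,6) g=3 f=7, (2,4) g=3 f=5, (4,6) g=1 f=7]; closed=[(1,6), (2,5), (2,6), (3,6)]

step 1: expand (2,5) (f=5, h=3) → closed; open now [(0,6) g=3 f=7, (2,4) g=3 f=5, (4,6) g=1 f=7]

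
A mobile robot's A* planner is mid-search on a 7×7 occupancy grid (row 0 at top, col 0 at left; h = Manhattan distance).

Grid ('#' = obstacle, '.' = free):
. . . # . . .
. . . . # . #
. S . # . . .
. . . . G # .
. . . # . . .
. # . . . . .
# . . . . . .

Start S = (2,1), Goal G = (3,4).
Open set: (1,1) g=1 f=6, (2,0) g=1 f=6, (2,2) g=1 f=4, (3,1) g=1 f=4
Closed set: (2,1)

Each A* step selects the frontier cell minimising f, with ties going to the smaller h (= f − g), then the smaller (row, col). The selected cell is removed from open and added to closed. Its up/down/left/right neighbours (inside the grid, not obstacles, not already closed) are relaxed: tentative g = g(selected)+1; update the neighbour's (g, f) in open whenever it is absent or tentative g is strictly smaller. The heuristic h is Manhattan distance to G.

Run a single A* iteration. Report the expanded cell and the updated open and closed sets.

step 1: expand (2,2) (f=4, h=3) → closed; open now [(1,1) g=1 f=6, (1,2) g=2 f=6, (2,0) g=1 f=6, (3,1) g=1 f=4, (3,2) g=2 f=4]

expanded=(2,2); open=[(1,1) g=1 f=6, (1,2) g=2 f=6, (2,0) g=1 f=6, (3,1) g=1 f=4, (3,2) g=2 f=4]; closed=[(2,1), (2,2)]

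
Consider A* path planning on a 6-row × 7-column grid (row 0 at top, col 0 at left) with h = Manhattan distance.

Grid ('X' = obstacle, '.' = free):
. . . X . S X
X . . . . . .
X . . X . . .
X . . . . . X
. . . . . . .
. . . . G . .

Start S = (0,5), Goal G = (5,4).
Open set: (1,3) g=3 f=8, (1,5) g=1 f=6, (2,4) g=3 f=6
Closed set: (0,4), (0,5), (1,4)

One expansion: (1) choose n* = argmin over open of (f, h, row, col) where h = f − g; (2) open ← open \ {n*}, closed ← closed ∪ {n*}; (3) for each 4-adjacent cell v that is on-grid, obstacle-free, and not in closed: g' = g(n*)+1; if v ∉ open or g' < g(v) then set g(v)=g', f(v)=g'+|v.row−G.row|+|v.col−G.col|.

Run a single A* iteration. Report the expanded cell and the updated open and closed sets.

step 1: expand (2,4) (f=6, h=3) → closed; open now [(1,3) g=3 f=8, (1,5) g=1 f=6, (2,5) g=4 f=8, (3,4) g=4 f=6]

expanded=(2,4); open=[(1,3) g=3 f=8, (1,5) g=1 f=6, (2,5) g=4 f=8, (3,4) g=4 f=6]; closed=[(0,4), (0,5), (1,4), (2,4)]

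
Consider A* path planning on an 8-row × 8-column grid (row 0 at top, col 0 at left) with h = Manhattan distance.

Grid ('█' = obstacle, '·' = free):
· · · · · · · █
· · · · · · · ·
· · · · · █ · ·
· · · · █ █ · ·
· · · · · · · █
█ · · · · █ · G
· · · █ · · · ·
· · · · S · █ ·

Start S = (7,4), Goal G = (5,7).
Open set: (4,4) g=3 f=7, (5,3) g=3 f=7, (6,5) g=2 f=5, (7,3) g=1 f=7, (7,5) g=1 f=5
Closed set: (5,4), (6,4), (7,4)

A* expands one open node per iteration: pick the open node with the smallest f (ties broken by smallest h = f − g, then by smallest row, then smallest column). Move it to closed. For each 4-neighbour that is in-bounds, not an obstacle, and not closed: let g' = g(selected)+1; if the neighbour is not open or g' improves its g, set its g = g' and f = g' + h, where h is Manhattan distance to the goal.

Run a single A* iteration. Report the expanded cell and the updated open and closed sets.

step 1: expand (6,5) (f=5, h=3) → closed; open now [(4,4) g=3 f=7, (5,3) g=3 f=7, (6,6) g=3 f=5, (7,3) g=1 f=7, (7,5) g=1 f=5]

expanded=(6,5); open=[(4,4) g=3 f=7, (5,3) g=3 f=7, (6,6) g=3 f=5, (7,3) g=1 f=7, (7,5) g=1 f=5]; closed=[(5,4), (6,4), (6,5), (7,4)]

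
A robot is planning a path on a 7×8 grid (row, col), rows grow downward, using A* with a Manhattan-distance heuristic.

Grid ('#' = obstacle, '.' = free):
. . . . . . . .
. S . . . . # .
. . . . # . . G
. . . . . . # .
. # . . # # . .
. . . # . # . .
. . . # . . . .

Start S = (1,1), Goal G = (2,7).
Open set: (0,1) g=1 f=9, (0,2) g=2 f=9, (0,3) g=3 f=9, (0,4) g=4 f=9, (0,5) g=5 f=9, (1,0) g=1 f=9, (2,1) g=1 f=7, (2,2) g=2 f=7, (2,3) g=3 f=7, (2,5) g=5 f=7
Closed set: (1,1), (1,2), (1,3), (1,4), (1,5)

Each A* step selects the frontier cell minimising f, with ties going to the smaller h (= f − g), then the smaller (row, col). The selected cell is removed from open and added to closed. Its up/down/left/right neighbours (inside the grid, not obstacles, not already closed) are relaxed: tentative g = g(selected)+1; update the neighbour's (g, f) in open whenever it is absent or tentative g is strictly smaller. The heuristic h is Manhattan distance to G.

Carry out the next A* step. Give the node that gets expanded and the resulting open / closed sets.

step 1: expand (2,5) (f=7, h=2) → closed; open now [(0,1) g=1 f=9, (0,2) g=2 f=9, (0,3) g=3 f=9, (0,4) g=4 f=9, (0,5) g=5 f=9, (1,0) g=1 f=9, (2,1) g=1 f=7, (2,2) g=2 f=7, (2,3) g=3 f=7, (2,6) g=6 f=7, (3,5) g=6 f=9]

expanded=(2,5); open=[(0,1) g=1 f=9, (0,2) g=2 f=9, (0,3) g=3 f=9, (0,4) g=4 f=9, (0,5) g=5 f=9, (1,0) g=1 f=9, (2,1) g=1 f=7, (2,2) g=2 f=7, (2,3) g=3 f=7, (2,6) g=6 f=7, (3,5) g=6 f=9]; closed=[(1,1), (1,2), (1,3), (1,4), (1,5), (2,5)]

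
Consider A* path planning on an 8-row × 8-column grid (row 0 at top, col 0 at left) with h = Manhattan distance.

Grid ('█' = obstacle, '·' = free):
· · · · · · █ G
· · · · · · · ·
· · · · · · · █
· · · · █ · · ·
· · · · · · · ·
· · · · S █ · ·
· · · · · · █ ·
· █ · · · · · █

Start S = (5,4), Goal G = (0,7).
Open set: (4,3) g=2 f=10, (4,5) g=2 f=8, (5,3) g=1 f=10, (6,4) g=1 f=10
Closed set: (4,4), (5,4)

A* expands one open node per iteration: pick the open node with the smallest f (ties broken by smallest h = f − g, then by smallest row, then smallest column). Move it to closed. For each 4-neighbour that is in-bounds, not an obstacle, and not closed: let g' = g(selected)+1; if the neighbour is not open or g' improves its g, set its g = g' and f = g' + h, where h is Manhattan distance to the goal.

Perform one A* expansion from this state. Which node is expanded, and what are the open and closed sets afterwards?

expanded=(4,5); open=[(3,5) g=3 f=8, (4,3) g=2 f=10, (4,6) g=3 f=8, (5,3) g=1 f=10, (6,4) g=1 f=10]; closed=[(4,4), (4,5), (5,4)]

step 1: expand (4,5) (f=8, h=6) → closed; open now [(3,5) g=3 f=8, (4,3) g=2 f=10, (4,6) g=3 f=8, (5,3) g=1 f=10, (6,4) g=1 f=10]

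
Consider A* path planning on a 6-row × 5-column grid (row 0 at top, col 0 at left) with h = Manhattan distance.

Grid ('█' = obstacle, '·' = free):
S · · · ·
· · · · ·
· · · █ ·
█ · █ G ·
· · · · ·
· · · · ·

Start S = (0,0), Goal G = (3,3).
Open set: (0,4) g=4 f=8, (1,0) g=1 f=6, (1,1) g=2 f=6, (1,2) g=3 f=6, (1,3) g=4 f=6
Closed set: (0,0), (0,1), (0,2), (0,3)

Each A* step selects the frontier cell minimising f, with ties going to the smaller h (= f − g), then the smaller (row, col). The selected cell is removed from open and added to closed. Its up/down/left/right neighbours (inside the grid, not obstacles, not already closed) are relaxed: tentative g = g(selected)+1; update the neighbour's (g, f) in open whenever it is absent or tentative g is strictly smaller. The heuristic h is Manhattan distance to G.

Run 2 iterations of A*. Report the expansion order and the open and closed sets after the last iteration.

step 1: expand (1,3) (f=6, h=2) → closed; open now [(0,4) g=4 f=8, (1,0) g=1 f=6, (1,1) g=2 f=6, (1,2) g=3 f=6, (1,4) g=5 f=8]
step 2: expand (1,2) (f=6, h=3) → closed; open now [(0,4) g=4 f=8, (1,0) g=1 f=6, (1,1) g=2 f=6, (1,4) g=5 f=8, (2,2) g=4 f=6]

order=[(1,3) → (1,2)]; open=[(0,4) g=4 f=8, (1,0) g=1 f=6, (1,1) g=2 f=6, (1,4) g=5 f=8, (2,2) g=4 f=6]; closed=[(0,0), (0,1), (0,2), (0,3), (1,2), (1,3)]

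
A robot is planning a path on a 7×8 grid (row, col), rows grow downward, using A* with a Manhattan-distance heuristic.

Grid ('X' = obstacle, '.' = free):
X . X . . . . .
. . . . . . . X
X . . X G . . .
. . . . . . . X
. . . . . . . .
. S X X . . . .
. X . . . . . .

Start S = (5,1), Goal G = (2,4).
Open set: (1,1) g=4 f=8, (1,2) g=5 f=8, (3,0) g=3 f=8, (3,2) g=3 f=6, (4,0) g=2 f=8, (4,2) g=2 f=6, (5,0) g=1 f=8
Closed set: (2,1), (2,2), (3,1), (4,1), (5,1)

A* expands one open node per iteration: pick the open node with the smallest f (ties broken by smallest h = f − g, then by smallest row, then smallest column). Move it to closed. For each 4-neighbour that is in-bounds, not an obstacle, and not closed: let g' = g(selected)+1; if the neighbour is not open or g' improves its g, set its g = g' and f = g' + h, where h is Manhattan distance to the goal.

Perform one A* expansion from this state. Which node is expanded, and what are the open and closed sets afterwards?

expanded=(3,2); open=[(1,1) g=4 f=8, (1,2) g=5 f=8, (3,0) g=3 f=8, (3,3) g=4 f=6, (4,0) g=2 f=8, (4,2) g=2 f=6, (5,0) g=1 f=8]; closed=[(2,1), (2,2), (3,1), (3,2), (4,1), (5,1)]

step 1: expand (3,2) (f=6, h=3) → closed; open now [(1,1) g=4 f=8, (1,2) g=5 f=8, (3,0) g=3 f=8, (3,3) g=4 f=6, (4,0) g=2 f=8, (4,2) g=2 f=6, (5,0) g=1 f=8]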